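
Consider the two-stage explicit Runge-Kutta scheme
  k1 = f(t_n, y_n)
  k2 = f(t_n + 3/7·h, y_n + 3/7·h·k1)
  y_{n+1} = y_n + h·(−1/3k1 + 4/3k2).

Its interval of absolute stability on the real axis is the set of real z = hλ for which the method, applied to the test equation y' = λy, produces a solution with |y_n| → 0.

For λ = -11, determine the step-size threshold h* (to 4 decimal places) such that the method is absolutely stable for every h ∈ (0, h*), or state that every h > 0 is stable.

Test eqn y'=λy, z=hλ:
  k1=λy_n ⇒ h·k1=z·y_n;  k2=λ(1+3/7z)y_n ⇒ h·k2=z(1+3/7z)y_n
  y_{n+1}/y_n = 1 − 1/3z + 4/3z(1+3/7z) = 1 + z + 4/7z²
  so R(z) = 1 + z + 4/7z².

Solve |R(x)|<1 on ℝ⁻.
x=-0.99: |R|=0.5701
R=1: x+4/7x²=0 ⇒ x=−7/4=-1.7500; min R=1−1/(4·4/7)=0.5625>−1
Confirm numerically:
  x=-1.544: |R|=0.81825 <1
  x=-0.816: |R|=0.56449 <1
  x=-0.729: |R|=0.57468 <1
  x=-2.292: |R|=1.70987 >1
  x=-2.072: |R|=1.38125 >1
Interval (-1.7500, 0).

(-1.7500,0); λ=-11 ⇒ h* = (7/4)/11 = 0.1591.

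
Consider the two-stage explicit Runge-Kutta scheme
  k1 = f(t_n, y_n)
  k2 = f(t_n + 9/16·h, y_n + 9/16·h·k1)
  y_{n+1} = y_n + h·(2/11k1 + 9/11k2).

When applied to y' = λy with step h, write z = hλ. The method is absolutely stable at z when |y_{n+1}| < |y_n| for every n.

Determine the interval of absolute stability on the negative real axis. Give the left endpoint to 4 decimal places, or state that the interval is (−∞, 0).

(-2.1728, 0).

With y'=λy (z=hλ):
  k1=λy_n ⇒ h·k1=z·y_n;  k2=λ(1+9/16z)y_n ⇒ h·k2=z(1+9/16z)y_n
  y_{n+1}/y_n = 1 + 2/11z + 9/11z(1+9/16z) = 1 + z + 81/176z²
  R(z) = 1 + z + 81/176z².

Boundary: |R(x)|=1, x<0.
x=-1.6: |R|=0.5782
R=1: x+81/176x²=0 ⇒ x=−176/81=-2.1728; min R=1−1/(4·81/176)=0.4568>−1
Confirm numerically:
  x=-1.865: |R|=0.73577 <1
  x=-1.443: |R|=0.51531 <1
  x=-1.312: |R|=0.48021 <1
  x=-2.595: |R|=1.50418 >1
  x=-2.251: |R|=1.08097 >1
Stable set (-2.1728, 0).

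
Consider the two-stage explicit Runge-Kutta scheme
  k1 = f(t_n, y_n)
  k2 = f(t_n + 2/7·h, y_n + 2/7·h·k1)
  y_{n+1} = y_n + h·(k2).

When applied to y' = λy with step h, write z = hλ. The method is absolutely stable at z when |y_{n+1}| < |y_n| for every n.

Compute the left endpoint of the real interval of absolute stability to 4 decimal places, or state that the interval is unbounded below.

left endpoint -3.5000.

On y'=λy, z=hλ:
  k1=λy_n ⇒ h·k1=z·y_n;  k2=λ(1+2/7z)y_n ⇒ h·k2=z(1+2/7z)y_n
  y_{n+1}/y_n = 1 + z(1+2/7z) = 1 + z + 2/7z²
  so R(z) = 1 + z + 2/7z².

Solve |R(x)|<1 on ℝ⁻.
x=-1.72: |R|=0.1253
R=1: x+2/7x²=0 ⇒ x=−7/2=-3.5000; min R=1−1/(4·2/7)=0.1250>−1
Confirm numerically:
  x=-3.291: |R|=0.80348 <1
  x=-2.612: |R|=0.33730 <1
  x=-2.285: |R|=0.20678 <1
  x=-2.157: |R|=0.17233 <1
  x=-3.804: |R|=1.33040 >1
  x=-3.708: |R|=1.22036 >1
Stable set (-3.5000, 0).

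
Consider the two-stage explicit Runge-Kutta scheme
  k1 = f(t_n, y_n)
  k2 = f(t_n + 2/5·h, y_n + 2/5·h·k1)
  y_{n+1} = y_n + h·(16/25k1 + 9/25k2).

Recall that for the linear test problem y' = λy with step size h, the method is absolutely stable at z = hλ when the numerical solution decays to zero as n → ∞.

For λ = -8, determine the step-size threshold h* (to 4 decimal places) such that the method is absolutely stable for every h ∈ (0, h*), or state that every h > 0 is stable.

Set f=λy, z=hλ:
  k1=λy_n ⇒ h·k1=z·y_n;  k2=λ(1+2/5z)y_n ⇒ h·k2=z(1+2/5z)y_n
  y_{n+1}/y_n = 1 + 16/25z + 9/25z(1+2/5z) = 1 + z + 18/125z²
  so R(z) = 1 + z + 18/125z².

Boundary: |R(x)|=1, x<0.
x=-0.77: |R|=0.3154
R=1: x+18/125x²=0 ⇒ x=−125/18=-6.9444; min R=1−1/(4·18/125)=-0.7361>−1
Confirm numerically:
  x=-6.679: |R|=0.74470 <1
  x=-4.012: |R|=0.69416 <1
  x=-3.526: |R|=0.73569 <1
  x=-7.488: |R|=1.58610 >1
  x=-7.432: |R|=1.52179 >1
  x=-7.181: |R|=1.24461 >1
So |R|<1 on (-6.9444, 0).

(-6.9444,0); λ=-8 ⇒ h* = (125/18)/8 = 0.8681.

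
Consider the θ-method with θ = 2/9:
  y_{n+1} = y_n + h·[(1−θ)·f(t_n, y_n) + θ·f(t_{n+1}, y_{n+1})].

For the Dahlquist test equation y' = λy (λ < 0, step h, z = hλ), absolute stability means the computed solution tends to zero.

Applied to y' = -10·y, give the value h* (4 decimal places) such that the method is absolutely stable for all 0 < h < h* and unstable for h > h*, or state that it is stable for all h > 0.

(-3.6000,0); λ=-10 ⇒ h* = (18/5)/10 = 0.3600.

With y'=λy (z=hλ):
  y_{n+1} = y_n + z·[7/9·y_n + 2/9·y_{n+1}] ⇒ (1 − 2/9z)y_{n+1} = (1 + 7/9z)y_n
  Hence R(z) = (1 + 7/9z)/(1 − 2/9z).

Solve |R(x)|<1 on ℝ⁻.
x=-1.08: |R|=0.1290
R=−1: 1+7/9x = −1+2/9x ⇒ -5/9x=2 ⇒ x=2/(-5/9)=-3.6000
Confirm numerically:
  x=-3.180: |R|=0.86328 <1
  x=-2.613: |R|=0.65310 <1
  x=-2.592: |R|=0.64467 <1
  x=-1.923: |R|=0.34727 <1
  x=-4.074: |R|=1.13821 >1
  x=-4.042: |R|=1.12936 >1
So |R|<1 on (-3.6000, 0).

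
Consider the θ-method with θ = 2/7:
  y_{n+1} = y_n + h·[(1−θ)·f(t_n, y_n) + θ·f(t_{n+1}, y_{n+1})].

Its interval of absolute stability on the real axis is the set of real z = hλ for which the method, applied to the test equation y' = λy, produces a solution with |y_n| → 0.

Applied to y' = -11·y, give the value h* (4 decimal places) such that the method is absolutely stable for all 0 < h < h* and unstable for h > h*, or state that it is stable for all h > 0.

Set f=λy, z=hλ:
  y_{n+1} = y_n + z·[5/7·y_n + 2/7·y_{n+1}] ⇒ (1 − 2/7z)y_{n+1} = (1 + 5/7z)y_n
  Hence R(z) = (1 + 5/7z)/(1 − 2/7z).

Need |R(x)|<1, x<0.
x=-0.62: |R|=0.4733
R=−1: 1+5/7x = −1+2/7x ⇒ -3/7x=2 ⇒ x=2/(-3/7)=-4.6667
Confirm numerically:
  x=-3.971: |R|=0.86033 <1
  x=-3.772: |R|=0.81546 <1
  x=-3.724: |R|=0.80426 <1
  x=-4.899: |R|=1.04149 >1
  x=-4.721: |R|=1.00991 >1
  x=-4.691: |R|=1.00446 >1
Stable set (-4.6667, 0).

(-4.6667,0); λ=-11 ⇒ h* = (14/3)/11 = 0.4242.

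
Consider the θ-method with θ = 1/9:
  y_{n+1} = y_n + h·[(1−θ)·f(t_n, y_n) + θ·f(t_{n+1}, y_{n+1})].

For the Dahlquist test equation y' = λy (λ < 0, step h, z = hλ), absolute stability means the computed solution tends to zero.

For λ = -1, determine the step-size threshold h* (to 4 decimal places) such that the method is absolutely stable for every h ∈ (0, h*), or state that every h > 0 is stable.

On y'=λy, z=hλ:
  y_{n+1} = y_n + z·[8/9·y_n + 1/9·y_{n+1}] ⇒ (1 − 1/9z)y_{n+1} = (1 + 8/9z)y_n
  R(z) = (1 + 8/9z)/(1 − 1/9z).

Need |R(x)|<1, x<0.
x=-1.56: |R|=0.3295
R=−1: 1+8/9x = −1+1/9x ⇒ -7/9x=2 ⇒ x=2/(-7/9)=-2.5714
Confirm numerically:
  x=-1.716: |R|=0.44121 <1
  x=-1.634: |R|=0.38292 <1
  x=-1.623: |R|=0.37504 <1
  x=-3.146: |R|=1.33114 >1
  x=-2.739: |R|=1.09992 >1
Interval (-2.5714, 0).

(-2.5714,0); λ=-1 ⇒ h* = (18/7)/1 = 2.5714.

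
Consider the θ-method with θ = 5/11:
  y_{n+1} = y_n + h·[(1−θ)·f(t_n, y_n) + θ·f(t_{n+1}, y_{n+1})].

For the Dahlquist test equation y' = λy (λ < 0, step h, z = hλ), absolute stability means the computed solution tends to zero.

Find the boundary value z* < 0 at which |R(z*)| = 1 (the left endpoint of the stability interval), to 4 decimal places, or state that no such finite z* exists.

left endpoint -22.0000.

Set f=λy, z=hλ:
  y_{n+1} = y_n + z·[6/11·y_n + 5/11·y_{n+1}] ⇒ (1 − 5/11z)y_{n+1} = (1 + 6/11z)y_n
  so R(z) = (1 + 6/11z)/(1 − 5/11z).

Need |R(x)|<1, x<0.
x=-0.93: |R|=0.3463
R=−1: 1+6/11x = −1+5/11x ⇒ -1/11x=2 ⇒ x=2/(-1/11)=-22.0000
Confirm numerically:
  x=-21.281: |R|=0.99388 <1
  x=-19.507: |R|=0.97703 <1
  x=-9.070: |R|=0.77054 <1
  x=-22.457: |R|=1.00371 >1
  x=-22.292: |R|=1.00238 >1
  x=-22.164: |R|=1.00135 >1
So |R|<1 on (-22.0000, 0).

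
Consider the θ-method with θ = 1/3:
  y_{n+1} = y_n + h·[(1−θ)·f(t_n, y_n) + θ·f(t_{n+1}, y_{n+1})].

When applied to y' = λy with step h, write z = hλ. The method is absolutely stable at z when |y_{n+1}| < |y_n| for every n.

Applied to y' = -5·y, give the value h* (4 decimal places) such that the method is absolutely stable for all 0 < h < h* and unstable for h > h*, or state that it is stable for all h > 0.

On y'=λy, z=hλ:
  y_{n+1} = y_n + z·[2/3·y_n + 1/3·y_{n+1}] ⇒ (1 − 1/3z)y_{n+1} = (1 + 2/3z)y_n
  R(z) = (1 + 2/3z)/(1 − 1/3z).

Find x<0 with |R(x)|<1.
x=-1.21: |R|=0.1378
R=−1: 1+2/3x = −1+1/3x ⇒ -1/3x=2 ⇒ x=2/(-1/3)=-6.0000
Confirm numerically:
  x=-5.214: |R|=0.90431 <1
  x=-3.273: |R|=0.56528 <1
  x=-2.421: |R|=0.33979 <1
  x=-6.573: |R|=1.05986 >1
  x=-6.414: |R|=1.04398 >1
  x=-6.232: |R|=1.02513 >1
Interval (-6.0000, 0).

(-6.0000,0); λ=-5 ⇒ h* = (6)/5 = 1.2000.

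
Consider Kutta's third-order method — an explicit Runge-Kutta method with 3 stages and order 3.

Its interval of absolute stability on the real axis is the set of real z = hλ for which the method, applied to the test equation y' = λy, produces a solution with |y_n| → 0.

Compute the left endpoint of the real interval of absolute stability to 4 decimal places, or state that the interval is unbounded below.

z* = -2.5127.

On y'=λy, z=hλ:
  order 3, 3-stage ⇒ R(z)=1+z+z^2/2+z^3/6
  (e.g. R(-1.06)=0.30330, |R|=0.30330)

Boundary: |R(x)|=1, x<0.
x=-1.06: |R|=0.3033
|R(-1.69)|=0.0664 |R(-1.67)|=0.0518 |R(-1.47)|=0.0810
Bisect:
  x_lo=-3.1796 |R|=2.4821  x_hi=-0.3309 |R|=0.7178
  mid=-1.75522 |R|=0.11607 →hi
  mid=-2.46739 |R|=0.92697 →hi
  mid=-2.82348 |R|=1.58894 →lo
  mid=-2.64544 |R|=1.23188 →lo
  mid=-2.55641 |R|=1.07326 →lo
  mid=-2.51190 |R|=0.99862 →hi
  mid=-2.53416 |R|=1.03556 →lo
  mid=-2.52303 |R|=1.01699 →lo
  mid=-2.51747 |R|=1.00778 →lo
  ...
  [-2.51277,-2.51260] ⇒ x*=-2.5127
So |R|<1 on (-2.5127, 0).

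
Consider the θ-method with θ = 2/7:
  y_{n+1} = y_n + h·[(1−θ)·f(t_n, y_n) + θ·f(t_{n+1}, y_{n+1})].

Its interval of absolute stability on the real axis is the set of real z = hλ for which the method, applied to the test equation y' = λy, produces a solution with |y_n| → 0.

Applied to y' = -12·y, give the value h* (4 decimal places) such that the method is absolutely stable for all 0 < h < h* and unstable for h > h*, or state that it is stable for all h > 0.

With y'=λy (z=hλ):
  y_{n+1} = y_n + z·[5/7·y_n + 2/7·y_{n+1}] ⇒ (1 − 2/7z)y_{n+1} = (1 + 5/7z)y_n
  ⇒ R(z) = (1 + 5/7z)/(1 − 2/7z).

Solve |R(x)|<1 on ℝ⁻.
x=-1.12: |R|=0.1515
R=−1: 1+5/7x = −1+2/7x ⇒ -3/7x=2 ⇒ x=2/(-3/7)=-4.6667
Confirm numerically:
  x=-3.926: |R|=0.85039 <1
  x=-3.101: |R|=0.64422 <1
  x=-2.429: |R|=0.43388 <1
  x=-5.209: |R|=1.09341 >1
  x=-5.152: |R|=1.08414 >1
  x=-4.769: |R|=1.01856 >1
Interval (-4.6667, 0).

(-4.6667,0); λ=-12 ⇒ h* = (14/3)/12 = 0.3889.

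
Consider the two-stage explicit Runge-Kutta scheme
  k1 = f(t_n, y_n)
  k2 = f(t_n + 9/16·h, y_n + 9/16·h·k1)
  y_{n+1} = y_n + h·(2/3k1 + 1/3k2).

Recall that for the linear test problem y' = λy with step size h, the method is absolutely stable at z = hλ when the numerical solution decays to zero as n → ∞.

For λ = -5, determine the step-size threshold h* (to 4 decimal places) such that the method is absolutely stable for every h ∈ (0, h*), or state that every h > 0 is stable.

Test eqn y'=λy, z=hλ:
  k1=λy_n ⇒ h·k1=z·y_n;  k2=λ(1+9/16z)y_n ⇒ h·k2=z(1+9/16z)y_n
  y_{n+1}/y_n = 1 + 2/3z + 1/3z(1+9/16z) = 1 + z + 3/16z²
  so R(z) = 1 + z + 3/16z².

Solve |R(x)|<1 on ℝ⁻.
x=-0.38: |R|=0.6471
R=1: x+3/16x²=0 ⇒ x=−16/3=-5.3333; min R=1−1/(4·3/16)=-0.3333>−1
Confirm numerically:
  x=-5.272: |R|=0.93937 <1
  x=-5.222: |R|=0.89099 <1
  x=-4.017: |R|=0.00855 <1
  x=-3.072: |R|=0.30253 <1
  x=-5.584: |R|=1.26245 >1
  x=-5.472: |R|=1.14227 >1
  x=-5.415: |R|=1.08292 >1
Interval (-5.3333, 0).

(-5.3333,0); λ=-5 ⇒ h* = (16/3)/5 = 1.0667.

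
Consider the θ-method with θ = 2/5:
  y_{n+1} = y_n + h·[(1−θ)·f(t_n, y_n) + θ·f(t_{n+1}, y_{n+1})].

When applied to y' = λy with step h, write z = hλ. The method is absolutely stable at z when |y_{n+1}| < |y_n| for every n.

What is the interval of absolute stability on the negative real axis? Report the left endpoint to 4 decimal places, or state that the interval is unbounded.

Test eqn y'=λy, z=hλ:
  y_{n+1} = y_n + z·[3/5·y_n + 2/5·y_{n+1}] ⇒ (1 − 2/5z)y_{n+1} = (1 + 3/5z)y_n
  Hence R(z) = (1 + 3/5z)/(1 − 2/5z).

Solve |R(x)|<1 on ℝ⁻.
x=-1.78: |R|=0.0397
R=−1: 1+3/5x = −1+2/5x ⇒ -1/5x=2 ⇒ x=2/(-1/5)=-10.0000
Confirm numerically:
  x=-9.867: |R|=0.99462 <1
  x=-7.732: |R|=0.88917 <1
  x=-6.168: |R|=0.77896 <1
  x=-10.347: |R|=1.01351 >1
  x=-10.240: |R|=1.00942 >1
So |R|<1 on (-10.0000, 0).

(-10.0000, 0).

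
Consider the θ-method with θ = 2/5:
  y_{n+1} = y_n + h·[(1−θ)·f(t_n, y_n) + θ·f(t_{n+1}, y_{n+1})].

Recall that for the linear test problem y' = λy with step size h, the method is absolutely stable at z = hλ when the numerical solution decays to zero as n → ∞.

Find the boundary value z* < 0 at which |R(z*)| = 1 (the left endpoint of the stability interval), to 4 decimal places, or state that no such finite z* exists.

Test eqn y'=λy, z=hλ:
  y_{n+1} = y_n + z·[3/5·y_n + 2/5·y_{n+1}] ⇒ (1 − 2/5z)y_{n+1} = (1 + 3/5z)y_n
  ⇒ R(z) = (1 + 3/5z)/(1 − 2/5z).

Boundary: |R(x)|=1, x<0.
x=-0.56: |R|=0.5425
R=−1: 1+3/5x = −1+2/5x ⇒ -1/5x=2 ⇒ x=2/(-1/5)=-10.0000
Confirm numerically:
  x=-8.283: |R|=0.92038 <1
  x=-6.971: |R|=0.84009 <1
  x=-6.514: |R|=0.80663 <1
  x=-5.832: |R|=0.74988 <1
  x=-10.571: |R|=1.02184 >1
  x=-10.475: |R|=1.01830 >1
Interval (-10.0000, 0).

z* = -10.0000.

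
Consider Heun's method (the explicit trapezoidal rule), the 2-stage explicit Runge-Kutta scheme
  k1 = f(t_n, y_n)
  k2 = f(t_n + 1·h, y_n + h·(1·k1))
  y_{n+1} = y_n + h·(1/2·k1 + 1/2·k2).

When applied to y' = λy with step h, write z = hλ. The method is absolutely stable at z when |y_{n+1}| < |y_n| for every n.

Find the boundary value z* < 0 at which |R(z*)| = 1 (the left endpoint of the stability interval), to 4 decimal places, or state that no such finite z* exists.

With y'=λy (z=hλ):
  order 2, 2-stage ⇒ R(z)=1+z+z^2/2
  (e.g. R(-0.68)=0.55120, |R|=0.55120)

Solve |R(x)|<1 on ℝ⁻.
x=-0.68: |R|=0.5512
|R(-1.68)|=0.7312 |R(-1.14)|=0.5098 |R(-0.72)|=0.5392
Bisect:
  x_lo=-2.3184 |R|=1.3691  x_hi=-0.3187 |R|=0.7321
  mid=-1.31856 |R|=0.55074 →hi
  mid=-1.81847 |R|=0.83495 →hi
  mid=-2.06843 |R|=1.07077 →lo
  mid=-1.94345 |R|=0.94505 →hi
  mid=-2.00594 |R|=1.00596 →lo
  mid=-1.97470 |R|=0.97502 →hi
  mid=-1.99032 |R|=0.99036 →hi
  ...
  [-2.00008,-1.99996] ⇒ x*=-2.0000
So |R|<1 on (-2.0000, 0).

z* = -2.0000.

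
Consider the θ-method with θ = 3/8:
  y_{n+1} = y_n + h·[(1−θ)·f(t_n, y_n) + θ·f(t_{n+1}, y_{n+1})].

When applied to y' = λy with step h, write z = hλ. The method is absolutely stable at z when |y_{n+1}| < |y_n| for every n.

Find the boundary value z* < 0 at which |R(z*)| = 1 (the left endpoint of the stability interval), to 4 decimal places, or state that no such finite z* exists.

z* = -8.0000.

Set f=λy, z=hλ:
  y_{n+1} = y_n + z·[5/8·y_n + 3/8·y_{n+1}] ⇒ (1 − 3/8z)y_{n+1} = (1 + 5/8z)y_n
  so R(z) = (1 + 5/8z)/(1 − 3/8z).

Solve |R(x)|<1 on ℝ⁻.
x=-0.68: |R|=0.4582
R=−1: 1+5/8x = −1+3/8x ⇒ -1/4x=2 ⇒ x=2/(-1/4)=-8.0000
Confirm numerically:
  x=-6.080: |R|=0.85366 <1
  x=-5.690: |R|=0.81572 <1
  x=-3.252: |R|=0.46519 <1
  x=-8.569: |R|=1.03376 >1
  x=-8.547: |R|=1.03252 >1
  x=-8.503: |R|=1.03002 >1
Stable set (-8.0000, 0).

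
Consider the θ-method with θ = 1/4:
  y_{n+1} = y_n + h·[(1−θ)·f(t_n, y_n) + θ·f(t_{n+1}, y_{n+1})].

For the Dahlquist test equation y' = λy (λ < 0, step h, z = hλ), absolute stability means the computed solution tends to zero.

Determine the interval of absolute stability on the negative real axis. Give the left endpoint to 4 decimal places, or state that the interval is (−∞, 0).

Set f=λy, z=hλ:
  y_{n+1} = y_n + z·[3/4·y_n + 1/4·y_{n+1}] ⇒ (1 − 1/4z)y_{n+1} = (1 + 3/4z)y_n
  ⇒ R(z) = (1 + 3/4z)/(1 − 1/4z).

Find x<0 with |R(x)|<1.
x=-0.64: |R|=0.4483
R=−1: 1+3/4x = −1+1/4x ⇒ -1/2x=2 ⇒ x=2/(-1/2)=-4.0000
Confirm numerically:
  x=-3.867: |R|=0.96619 <1
  x=-3.549: |R|=0.88051 <1
  x=-3.355: |R|=0.82461 <1
  x=-3.056: |R|=0.73243 <1
  x=-4.554: |R|=1.12953 >1
  x=-4.488: |R|=1.11499 >1
Stable set (-4.0000, 0).

z∈(-4.0000,0).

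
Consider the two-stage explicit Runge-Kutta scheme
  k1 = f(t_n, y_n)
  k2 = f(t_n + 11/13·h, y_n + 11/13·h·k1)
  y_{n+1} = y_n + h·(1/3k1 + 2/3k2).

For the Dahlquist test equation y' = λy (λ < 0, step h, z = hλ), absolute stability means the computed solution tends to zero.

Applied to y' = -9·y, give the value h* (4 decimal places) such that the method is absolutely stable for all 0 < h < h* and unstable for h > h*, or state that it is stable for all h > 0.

(-1.7727,0); λ=-9 ⇒ h* = (39/22)/9 = 0.1970.

On y'=λy, z=hλ:
  k1=λy_n ⇒ h·k1=z·y_n;  k2=λ(1+11/13z)y_n ⇒ h·k2=z(1+11/13z)y_n
  y_{n+1}/y_n = 1 + 1/3z + 2/3z(1+11/13z) = 1 + z + 22/39z²
  Hence R(z) = 1 + z + 22/39z².

Solve |R(x)|<1 on ℝ⁻.
x=-1.62: |R|=0.8604
R=1: x+22/39x²=0 ⇒ x=−39/22=-1.7727; min R=1−1/(4·22/39)=0.5568>−1
Confirm numerically:
  x=-1.498: |R|=0.76785 <1
  x=-1.300: |R|=0.65333 <1
  x=-1.091: |R|=0.58044 <1
  x=-2.247: |R|=1.60116 >1
  x=-2.157: |R|=1.46757 >1
  x=-1.866: |R|=1.09818 >1
So |R|<1 on (-1.7727, 0).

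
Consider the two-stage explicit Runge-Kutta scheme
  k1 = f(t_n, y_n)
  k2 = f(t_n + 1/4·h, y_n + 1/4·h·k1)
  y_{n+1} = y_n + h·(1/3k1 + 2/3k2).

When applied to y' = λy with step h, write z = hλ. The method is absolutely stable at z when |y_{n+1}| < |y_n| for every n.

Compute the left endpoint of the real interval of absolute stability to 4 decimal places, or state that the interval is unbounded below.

Set f=λy, z=hλ:
  k1=λy_n ⇒ h·k1=z·y_n;  k2=λ(1+1/4z)y_n ⇒ h·k2=z(1+1/4z)y_n
  y_{n+1}/y_n = 1 + 1/3z + 2/3z(1+1/4z) = 1 + z + 1/6z²
  Hence R(z) = 1 + z + 1/6z².

Solve |R(x)|<1 on ℝ⁻.
x=-0.77: |R|=0.3288
R=1: x+1/6x²=0 ⇒ x=−6=-6.0000; min R=1−1/(4·1/6)=-0.5000>−1
Confirm numerically:
  x=-5.482: |R|=0.52672 <1
  x=-4.836: |R|=0.06182 <1
  x=-4.136: |R|=0.28492 <1
  x=-3.606: |R|=0.43879 <1
  x=-6.308: |R|=1.32381 >1
  x=-6.174: |R|=1.17905 >1
  x=-6.099: |R|=1.10063 >1
Interval (-6.0000, 0).

left endpoint -6.0000.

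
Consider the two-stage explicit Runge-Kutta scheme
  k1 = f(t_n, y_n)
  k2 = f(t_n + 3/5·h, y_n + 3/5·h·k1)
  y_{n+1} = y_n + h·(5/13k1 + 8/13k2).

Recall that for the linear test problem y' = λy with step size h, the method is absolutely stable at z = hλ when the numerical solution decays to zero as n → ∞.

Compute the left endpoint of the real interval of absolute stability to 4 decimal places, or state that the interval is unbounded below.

left endpoint -2.7083.

On y'=λy, z=hλ:
  k1=λy_n ⇒ h·k1=z·y_n;  k2=λ(1+3/5z)y_n ⇒ h·k2=z(1+3/5z)y_n
  y_{n+1}/y_n = 1 + 5/13z + 8/13z(1+3/5z) = 1 + z + 24/65z²
  R(z) = 1 + z + 24/65z².

Boundary: |R(x)|=1, x<0.
x=-0.82: |R|=0.4283
R=1: x+24/65x²=0 ⇒ x=−65/24=-2.7083; min R=1−1/(4·24/65)=0.3229>−1
Confirm numerically:
  x=-2.451: |R|=0.76712 <1
  x=-1.972: |R|=0.46386 <1
  x=-1.414: |R|=0.32424 <1
  x=-3.217: |R|=1.60420 >1
  x=-2.771: |R|=1.06412 >1
So |R|<1 on (-2.7083, 0).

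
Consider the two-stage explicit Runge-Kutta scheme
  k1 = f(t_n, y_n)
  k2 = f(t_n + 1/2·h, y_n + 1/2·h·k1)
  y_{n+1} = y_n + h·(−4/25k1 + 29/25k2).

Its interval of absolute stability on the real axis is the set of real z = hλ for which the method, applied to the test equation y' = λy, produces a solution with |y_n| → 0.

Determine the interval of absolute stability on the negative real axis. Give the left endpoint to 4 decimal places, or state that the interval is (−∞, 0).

Set f=λy, z=hλ:
  k1=λy_n ⇒ h·k1=z·y_n;  k2=λ(1+1/2z)y_n ⇒ h·k2=z(1+1/2z)y_n
  y_{n+1}/y_n = 1 − 4/25z + 29/25z(1+1/2z) = 1 + z + 29/50z²
  ⇒ R(z) = 1 + z + 29/50z².

Boundary: |R(x)|=1, x<0.
x=-0.43: |R|=0.6772
R=1: x+29/50x²=0 ⇒ x=−50/29=-1.7241; min R=1−1/(4·29/50)=0.5690>−1
Confirm numerically:
  x=-1.604: |R|=0.88823 <1
  x=-1.381: |R|=0.72515 <1
  x=-1.104: |R|=0.60291 <1
  x=-0.966: |R|=0.57523 <1
  x=-1.887: |R|=1.17825 >1
  x=-1.834: |R|=1.11686 >1
So |R|<1 on (-1.7241, 0).

z∈(-1.7241,0).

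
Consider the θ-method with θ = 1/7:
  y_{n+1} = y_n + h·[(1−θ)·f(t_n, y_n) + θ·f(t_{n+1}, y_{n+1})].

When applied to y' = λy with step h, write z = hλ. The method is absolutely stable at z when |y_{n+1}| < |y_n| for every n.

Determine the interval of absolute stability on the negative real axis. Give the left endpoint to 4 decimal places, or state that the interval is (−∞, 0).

(-2.8000, 0).

Test eqn y'=λy, z=hλ:
  y_{n+1} = y_n + z·[6/7·y_n + 1/7·y_{n+1}] ⇒ (1 − 1/7z)y_{n+1} = (1 + 6/7z)y_n
  Hence R(z) = (1 + 6/7z)/(1 − 1/7z).

Solve |R(x)|<1 on ℝ⁻.
x=-1.2: |R|=0.0244
R=−1: 1+6/7x = −1+1/7x ⇒ -5/7x=2 ⇒ x=2/(-5/7)=-2.8000
Confirm numerically:
  x=-2.537: |R|=0.86212 <1
  x=-2.530: |R|=0.85834 <1
  x=-1.904: |R|=0.49686 <1
  x=-1.231: |R|=0.04690 <1
  x=-3.077: |R|=1.13744 >1
  x=-3.003: |R|=1.10147 >1
So |R|<1 on (-2.8000, 0).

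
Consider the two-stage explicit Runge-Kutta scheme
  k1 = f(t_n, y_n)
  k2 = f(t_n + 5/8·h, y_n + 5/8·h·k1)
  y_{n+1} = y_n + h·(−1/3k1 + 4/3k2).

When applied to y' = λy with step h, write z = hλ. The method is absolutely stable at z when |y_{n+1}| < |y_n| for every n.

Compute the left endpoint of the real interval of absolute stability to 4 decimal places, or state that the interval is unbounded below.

On y'=λy, z=hλ:
  k1=λy_n ⇒ h·k1=z·y_n;  k2=λ(1+5/8z)y_n ⇒ h·k2=z(1+5/8z)y_n
  y_{n+1}/y_n = 1 − 1/3z + 4/3z(1+5/8z) = 1 + z + 5/6z²
  R(z) = 1 + z + 5/6z².

Need |R(x)|<1, x<0.
x=-1.4: |R|=1.2333
R=1: x+5/6x²=0 ⇒ x=−6/5=-1.2000; min R=1−1/(4·5/6)=0.7000>−1
Confirm numerically:
  x=-1.126: |R|=0.93056 <1
  x=-1.115: |R|=0.92102 <1
  x=-0.614: |R|=0.70016 <1
  x=-1.406: |R|=1.24136 >1
  x=-1.232: |R|=1.03285 >1
Stable set (-1.2000, 0).

left endpoint -1.2000.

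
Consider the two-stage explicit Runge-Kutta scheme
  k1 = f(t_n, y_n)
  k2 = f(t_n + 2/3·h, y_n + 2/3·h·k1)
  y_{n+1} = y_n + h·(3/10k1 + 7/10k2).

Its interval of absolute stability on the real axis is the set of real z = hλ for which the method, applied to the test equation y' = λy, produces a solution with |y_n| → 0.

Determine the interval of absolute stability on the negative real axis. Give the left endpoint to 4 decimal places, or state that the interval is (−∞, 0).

Set f=λy, z=hλ:
  k1=λy_n ⇒ h·k1=z·y_n;  k2=λ(1+2/3z)y_n ⇒ h·k2=z(1+2/3z)y_n
  y_{n+1}/y_n = 1 + 3/10z + 7/10z(1+2/3z) = 1 + z + 7/15z²
  ⇒ R(z) = 1 + z + 7/15z².

Find x<0 with |R(x)|<1.
x=-0.96: |R|=0.4701
R=1: x+7/15x²=0 ⇒ x=−15/7=-2.1429; min R=1−1/(4·7/15)=0.4643>−1
Confirm numerically:
  x=-2.051: |R|=0.91208 <1
  x=-1.736: |R|=0.67039 <1
  x=-1.477: |R|=0.54105 <1
  x=-0.921: |R|=0.47485 <1
  x=-2.589: |R|=1.53903 >1
  x=-2.418: |R|=1.31047 >1
Interval (-2.1429, 0).

z∈(-2.1429,0).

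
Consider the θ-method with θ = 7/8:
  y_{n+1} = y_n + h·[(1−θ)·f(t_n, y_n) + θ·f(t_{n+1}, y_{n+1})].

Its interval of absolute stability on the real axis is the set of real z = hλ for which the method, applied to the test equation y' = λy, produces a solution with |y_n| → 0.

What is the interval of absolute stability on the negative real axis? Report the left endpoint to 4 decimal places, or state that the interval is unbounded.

(−∞, 0) — no finite endpoint.

With y'=λy (z=hλ):
  y_{n+1} = y_n + z·[1/8·y_n + 7/8·y_{n+1}] ⇒ (1 − 7/8z)y_{n+1} = (1 + 1/8z)y_n
  R(z) = (1 + 1/8z)/(1 − 7/8z).

Solve |R(x)|<1 on ℝ⁻.
x=-1.29: |R|=0.3940
x=-2: |R|=0.2727
x=-10: |R|=0.0256
x=-100: |R|=0.1299
θ=7/8≥1/2 ⇒ |1+1/8x|<|1−7/8x| ∀x<0 ⇒ interval (−∞,0).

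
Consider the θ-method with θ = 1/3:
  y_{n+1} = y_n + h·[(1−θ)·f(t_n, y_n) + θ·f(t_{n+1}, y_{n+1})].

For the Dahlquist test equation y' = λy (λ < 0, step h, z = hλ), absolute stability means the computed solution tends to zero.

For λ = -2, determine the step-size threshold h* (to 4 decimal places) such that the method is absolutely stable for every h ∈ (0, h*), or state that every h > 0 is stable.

Test eqn y'=λy, z=hλ:
  y_{n+1} = y_n + z·[2/3·y_n + 1/3·y_{n+1}] ⇒ (1 − 1/3z)y_{n+1} = (1 + 2/3z)y_n
  Hence R(z) = (1 + 2/3z)/(1 − 1/3z).

Need |R(x)|<1, x<0.
x=-1.49: |R|=0.0045
R=−1: 1+2/3x = −1+1/3x ⇒ -1/3x=2 ⇒ x=2/(-1/3)=-6.0000
Confirm numerically:
  x=-5.339: |R|=0.92073 <1
  x=-2.916: |R|=0.47870 <1
  x=-2.691: |R|=0.41856 <1
  x=-6.562: |R|=1.05877 >1
  x=-6.392: |R|=1.04174 >1
So |R|<1 on (-6.0000, 0).

(-6.0000,0); λ=-2 ⇒ h* = (6)/2 = 3.0000.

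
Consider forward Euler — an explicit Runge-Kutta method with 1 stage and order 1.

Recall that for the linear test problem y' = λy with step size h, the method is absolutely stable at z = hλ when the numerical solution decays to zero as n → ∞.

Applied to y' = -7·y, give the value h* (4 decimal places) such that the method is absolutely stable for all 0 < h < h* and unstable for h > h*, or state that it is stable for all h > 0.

(-2.0000,0); λ=-7 ⇒ h* = 0.2857.

Set f=λy, z=hλ:
  order 1, 1-stage ⇒ R(z)=1+z
  (e.g. R(-1.43)=-0.43000, |R|=0.43000)

Need |R(x)|<1, x<0.
x=-1.43: |R|=0.4300
|R(-1.87)|=0.8700 |R(-1.63)|=0.6300 |R(-1.17)|=0.1700
Bisect:
  x_lo=-2.6287 |R|=1.6287  x_hi=-0.3412 |R|=0.6588
  mid=-1.48497 |R|=0.48497 →hi
  mid=-2.05685 |R|=1.05685 →lo
  mid=-1.77091 |R|=0.77091 →hi
  mid=-1.91388 |R|=0.91388 →hi
  mid=-1.98536 |R|=0.98536 →hi
  mid=-2.02110 |R|=1.02110 →lo
  mid=-2.00323 |R|=1.00323 →lo
  ...
  [-2.00002,-1.99988] ⇒ x*=-2.0000
So |R|<1 on (-2.0000, 0).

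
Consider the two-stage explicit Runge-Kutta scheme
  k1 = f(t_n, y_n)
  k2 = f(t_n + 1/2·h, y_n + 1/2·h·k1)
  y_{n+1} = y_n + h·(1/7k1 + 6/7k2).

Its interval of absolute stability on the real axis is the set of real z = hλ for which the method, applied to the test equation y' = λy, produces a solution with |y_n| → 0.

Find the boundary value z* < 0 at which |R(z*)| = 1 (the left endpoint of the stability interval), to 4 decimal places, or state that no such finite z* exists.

On y'=λy, z=hλ:
  k1=λy_n ⇒ h·k1=z·y_n;  k2=λ(1+1/2z)y_n ⇒ h·k2=z(1+1/2z)y_n
  y_{n+1}/y_n = 1 + 1/7z + 6/7z(1+1/2z) = 1 + z + 3/7z²
  R(z) = 1 + z + 3/7z².

Boundary: |R(x)|=1, x<0.
x=-0.73: |R|=0.4984
R=1: x+3/7x²=0 ⇒ x=−7/3=-2.3333; min R=1−1/(4·3/7)=0.4167>−1
Confirm numerically:
  x=-1.972: |R|=0.69462 <1
  x=-1.196: |R|=0.41704 <1
  x=-0.946: |R|=0.43754 <1
  x=-2.592: |R|=1.28734 >1
  x=-2.397: |R|=1.06540 >1
Interval (-2.3333, 0).

left endpoint -2.3333.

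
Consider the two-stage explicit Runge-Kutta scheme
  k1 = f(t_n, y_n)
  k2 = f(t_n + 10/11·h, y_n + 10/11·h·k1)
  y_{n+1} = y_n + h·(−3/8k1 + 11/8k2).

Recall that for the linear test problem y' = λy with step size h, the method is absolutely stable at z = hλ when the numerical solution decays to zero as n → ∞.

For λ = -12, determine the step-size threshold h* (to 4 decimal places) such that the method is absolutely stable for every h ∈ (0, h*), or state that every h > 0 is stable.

(-0.8000,0); λ=-12 ⇒ h* = (4/5)/12 = 0.0667.

On y'=λy, z=hλ:
  k1=λy_n ⇒ h·k1=z·y_n;  k2=λ(1+10/11z)y_n ⇒ h·k2=z(1+10/11z)y_n
  y_{n+1}/y_n = 1 − 3/8z + 11/8z(1+10/11z) = 1 + z + 5/4z²
  ⇒ R(z) = 1 + z + 5/4z².

Solve |R(x)|<1 on ℝ⁻.
x=-0.71: |R|=0.9201
R=1: x+5/4x²=0 ⇒ x=−4/5=-0.8000; min R=1−1/(4·5/4)=0.8000>−1
Confirm numerically:
  x=-0.672: |R|=0.89248 <1
  x=-0.529: |R|=0.82080 <1
  x=-0.507: |R|=0.81431 <1
  x=-0.494: |R|=0.81105 <1
  x=-1.368: |R|=1.97128 >1
  x=-1.212: |R|=1.62418 >1
  x=-1.110: |R|=1.43013 >1
So |R|<1 on (-0.8000, 0).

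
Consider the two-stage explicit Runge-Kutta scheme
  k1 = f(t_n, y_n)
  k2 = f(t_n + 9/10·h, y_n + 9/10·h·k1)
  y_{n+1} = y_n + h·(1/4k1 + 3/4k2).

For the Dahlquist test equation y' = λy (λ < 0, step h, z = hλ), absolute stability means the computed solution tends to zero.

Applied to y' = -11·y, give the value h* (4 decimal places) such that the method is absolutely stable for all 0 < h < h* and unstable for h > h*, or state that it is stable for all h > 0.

(-1.4815,0); λ=-11 ⇒ h* = (40/27)/11 = 0.1347.

Set f=λy, z=hλ:
  k1=λy_n ⇒ h·k1=z·y_n;  k2=λ(1+9/10z)y_n ⇒ h·k2=z(1+9/10z)y_n
  y_{n+1}/y_n = 1 + 1/4z + 3/4z(1+9/10z) = 1 + z + 27/40z²
  Hence R(z) = 1 + z + 27/40z².

Find x<0 with |R(x)|<1.
x=-1.15: |R|=0.7427
R=1: x+27/40x²=0 ⇒ x=−40/27=-1.4815; min R=1−1/(4·27/40)=0.6296>−1
Confirm numerically:
  x=-1.456: |R|=0.97496 <1
  x=-1.452: |R|=0.97111 <1
  x=-0.639: |R|=0.63662 <1
  x=-2.074: |R|=1.82950 >1
  x=-1.803: |R|=1.39130 >1
  x=-1.664: |R|=1.20500 >1
So |R|<1 on (-1.4815, 0).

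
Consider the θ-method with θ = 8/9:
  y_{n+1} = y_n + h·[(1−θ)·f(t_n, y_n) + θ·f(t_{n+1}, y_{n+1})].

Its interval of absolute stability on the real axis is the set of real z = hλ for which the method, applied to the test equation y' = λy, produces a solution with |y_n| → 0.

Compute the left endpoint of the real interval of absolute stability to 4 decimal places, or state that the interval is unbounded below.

Set f=λy, z=hλ:
  y_{n+1} = y_n + z·[1/9·y_n + 8/9·y_{n+1}] ⇒ (1 − 8/9z)y_{n+1} = (1 + 1/9z)y_n
  Hence R(z) = (1 + 1/9z)/(1 − 8/9z).

Find x<0 with |R(x)|<1.
x=-1.09: |R|=0.4464
x=-2: |R|=0.2800
x=-10: |R|=0.0112
x=-100: |R|=0.1125
θ=8/9≥1/2 ⇒ |1+1/9x|<|1−8/9x| ∀x<0 ⇒ stable on all of ℝ⁻.

(−∞, 0) — no finite endpoint.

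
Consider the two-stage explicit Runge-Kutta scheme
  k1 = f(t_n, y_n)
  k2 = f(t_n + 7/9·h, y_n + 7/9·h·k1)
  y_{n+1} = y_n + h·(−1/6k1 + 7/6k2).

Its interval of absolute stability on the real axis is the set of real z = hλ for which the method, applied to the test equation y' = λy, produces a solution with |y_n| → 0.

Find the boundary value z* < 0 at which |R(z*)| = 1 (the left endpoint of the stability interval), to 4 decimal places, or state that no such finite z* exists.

Test eqn y'=λy, z=hλ:
  k1=λy_n ⇒ h·k1=z·y_n;  k2=λ(1+7/9z)y_n ⇒ h·k2=z(1+7/9z)y_n
  y_{n+1}/y_n = 1 − 1/6z + 7/6z(1+7/9z) = 1 + z + 49/54z²
  R(z) = 1 + z + 49/54z².

Solve |R(x)|<1 on ℝ⁻.
x=-0.93: |R|=0.8548
R=1: x+49/54x²=0 ⇒ x=−54/49=-1.1020; min R=1−1/(4·49/54)=0.7245>−1
Confirm numerically:
  x=-1.045: |R|=0.94591 <1
  x=-0.928: |R|=0.85344 <1
  x=-0.750: |R|=0.76042 <1
  x=-0.521: |R|=0.72531 <1
  x=-1.662: |R|=1.84448 >1
  x=-1.526: |R|=1.58706 >1
So |R|<1 on (-1.1020, 0).

left endpoint -1.1020.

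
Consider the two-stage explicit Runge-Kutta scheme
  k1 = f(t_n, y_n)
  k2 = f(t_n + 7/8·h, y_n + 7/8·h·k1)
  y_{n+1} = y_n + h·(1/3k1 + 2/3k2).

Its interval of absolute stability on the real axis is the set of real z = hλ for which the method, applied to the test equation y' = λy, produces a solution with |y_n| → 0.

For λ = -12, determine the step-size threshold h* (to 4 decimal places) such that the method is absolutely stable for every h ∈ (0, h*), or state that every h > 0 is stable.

(-1.7143,0); λ=-12 ⇒ h* = (12/7)/12 = 0.1429.

Set f=λy, z=hλ:
  k1=λy_n ⇒ h·k1=z·y_n;  k2=λ(1+7/8z)y_n ⇒ h·k2=z(1+7/8z)y_n
  y_{n+1}/y_n = 1 + 1/3z + 2/3z(1+7/8z) = 1 + z + 7/12z²
  ⇒ R(z) = 1 + z + 7/12z².

Need |R(x)|<1, x<0.
x=-1.3: |R|=0.6858
R=1: x+7/12x²=0 ⇒ x=−12/7=-1.7143; min R=1−1/(4·7/12)=0.5714>−1
Confirm numerically:
  x=-1.137: |R|=0.61712 <1
  x=-0.925: |R|=0.57411 <1
  x=-0.868: |R|=0.57150 <1
  x=-2.260: |R|=1.71943 >1
  x=-1.937: |R|=1.25165 >1
Interval (-1.7143, 0).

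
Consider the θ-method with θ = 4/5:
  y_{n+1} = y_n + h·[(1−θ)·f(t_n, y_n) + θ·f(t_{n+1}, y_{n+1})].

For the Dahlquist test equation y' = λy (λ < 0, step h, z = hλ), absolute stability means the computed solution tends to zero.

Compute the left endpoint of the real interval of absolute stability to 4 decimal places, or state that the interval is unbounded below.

With y'=λy (z=hλ):
  y_{n+1} = y_n + z·[1/5·y_n + 4/5·y_{n+1}] ⇒ (1 − 4/5z)y_{n+1} = (1 + 1/5z)y_n
  so R(z) = (1 + 1/5z)/(1 − 4/5z).

Find x<0 with |R(x)|<1.
x=-1.15: |R|=0.4010
x=-2: |R|=0.2308
x=-10: |R|=0.1111
x=-100: |R|=0.2346
θ=4/5≥1/2 ⇒ |1+1/5x|<|1−4/5x| ∀x<0 ⇒ unbounded interval.

interval (−∞, 0).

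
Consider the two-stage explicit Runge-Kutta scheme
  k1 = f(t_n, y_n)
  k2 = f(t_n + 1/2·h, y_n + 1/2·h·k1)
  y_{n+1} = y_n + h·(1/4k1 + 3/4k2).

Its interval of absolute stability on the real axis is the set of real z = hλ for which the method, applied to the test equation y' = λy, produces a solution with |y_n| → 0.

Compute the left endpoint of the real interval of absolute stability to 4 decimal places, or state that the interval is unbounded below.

Test eqn y'=λy, z=hλ:
  k1=λy_n ⇒ h·k1=z·y_n;  k2=λ(1+1/2z)y_n ⇒ h·k2=z(1+1/2z)y_n
  y_{n+1}/y_n = 1 + 1/4z + 3/4z(1+1/2z) = 1 + z + 3/8z²
  R(z) = 1 + z + 3/8z².

Need |R(x)|<1, x<0.
x=-1.41: |R|=0.3355
R=1: x+3/8x²=0 ⇒ x=−8/3=-2.6667; min R=1−1/(4·3/8)=0.3333>−1
Confirm numerically:
  x=-2.522: |R|=0.86318 <1
  x=-2.080: |R|=0.54240 <1
  x=-1.572: |R|=0.35469 <1
  x=-1.116: |R|=0.35105 <1
  x=-3.057: |R|=1.44747 >1
  x=-2.968: |R|=1.33538 >1
  x=-2.694: |R|=1.02761 >1
Interval (-2.6667, 0).

z* = -2.6667.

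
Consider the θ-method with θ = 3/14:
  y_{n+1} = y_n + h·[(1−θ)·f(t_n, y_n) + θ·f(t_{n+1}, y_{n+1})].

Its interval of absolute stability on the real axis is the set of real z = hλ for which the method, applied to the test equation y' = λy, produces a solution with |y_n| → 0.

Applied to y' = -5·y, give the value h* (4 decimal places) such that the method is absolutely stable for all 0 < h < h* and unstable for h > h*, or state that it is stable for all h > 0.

Test eqn y'=λy, z=hλ:
  y_{n+1} = y_n + z·[11/14·y_n + 3/14·y_{n+1}] ⇒ (1 − 3/14z)y_{n+1} = (1 + 11/14z)y_n
  Hence R(z) = (1 + 11/14z)/(1 − 3/14z).

Find x<0 with |R(x)|<1.
x=-0.78: |R|=0.3317
R=−1: 1+11/14x = −1+3/14x ⇒ -4/7x=2 ⇒ x=2/(-4/7)=-3.5000
Confirm numerically:
  x=-3.321: |R|=0.94024 <1
  x=-2.759: |R|=0.73390 <1
  x=-1.705: |R|=0.24876 <1
  x=-1.456: |R|=0.10976 <1
  x=-3.971: |R|=1.14541 >1
  x=-3.709: |R|=1.06654 >1
Stable set (-3.5000, 0).

(-3.5000,0); λ=-5 ⇒ h* = (7/2)/5 = 0.7000.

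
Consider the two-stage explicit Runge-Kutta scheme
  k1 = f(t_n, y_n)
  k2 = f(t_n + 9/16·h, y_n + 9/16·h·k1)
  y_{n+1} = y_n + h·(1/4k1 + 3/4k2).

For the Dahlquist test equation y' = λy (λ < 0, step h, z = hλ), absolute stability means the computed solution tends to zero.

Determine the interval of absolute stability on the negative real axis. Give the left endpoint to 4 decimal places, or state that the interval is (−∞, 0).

Set f=λy, z=hλ:
  k1=λy_n ⇒ h·k1=z·y_n;  k2=λ(1+9/16z)y_n ⇒ h·k2=z(1+9/16z)y_n
  y_{n+1}/y_n = 1 + 1/4z + 3/4z(1+9/16z) = 1 + z + 27/64z²
  R(z) = 1 + z + 27/64z².

Solve |R(x)|<1 on ℝ⁻.
x=-0.85: |R|=0.4548
R=1: x+27/64x²=0 ⇒ x=−64/27=-2.3704; min R=1−1/(4·27/64)=0.4074>−1
Confirm numerically:
  x=-2.168: |R|=0.81491 <1
  x=-1.371: |R|=0.42197 <1
  x=-1.253: |R|=0.40935 <1
  x=-2.900: |R|=1.64797 >1
  x=-2.814: |R|=1.52666 >1
Interval (-2.3704, 0).

(-2.3704, 0).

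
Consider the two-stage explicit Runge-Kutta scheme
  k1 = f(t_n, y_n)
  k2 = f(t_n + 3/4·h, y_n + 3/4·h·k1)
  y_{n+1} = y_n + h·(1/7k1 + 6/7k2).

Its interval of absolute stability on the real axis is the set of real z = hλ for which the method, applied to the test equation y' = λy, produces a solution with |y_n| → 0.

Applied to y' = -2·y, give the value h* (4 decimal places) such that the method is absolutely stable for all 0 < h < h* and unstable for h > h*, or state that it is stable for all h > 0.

Set f=λy, z=hλ:
  k1=λy_n ⇒ h·k1=z·y_n;  k2=λ(1+3/4z)y_n ⇒ h·k2=z(1+3/4z)y_n
  y_{n+1}/y_n = 1 + 1/7z + 6/7z(1+3/4z) = 1 + z + 9/14z²
  Hence R(z) = 1 + z + 9/14z².

Boundary: |R(x)|=1, x<0.
x=-1.35: |R|=0.8216
R=1: x+9/14x²=0 ⇒ x=−14/9=-1.5556; min R=1−1/(4·9/14)=0.6111>−1
Confirm numerically:
  x=-1.202: |R|=0.72680 <1
  x=-1.020: |R|=0.64883 <1
  x=-0.862: |R|=0.61567 <1
  x=-2.120: |R|=1.76926 >1
  x=-2.038: |R|=1.63207 >1
  x=-1.594: |R|=1.03939 >1
So |R|<1 on (-1.5556, 0).

(-1.5556,0); λ=-2 ⇒ h* = (14/9)/2 = 0.7778.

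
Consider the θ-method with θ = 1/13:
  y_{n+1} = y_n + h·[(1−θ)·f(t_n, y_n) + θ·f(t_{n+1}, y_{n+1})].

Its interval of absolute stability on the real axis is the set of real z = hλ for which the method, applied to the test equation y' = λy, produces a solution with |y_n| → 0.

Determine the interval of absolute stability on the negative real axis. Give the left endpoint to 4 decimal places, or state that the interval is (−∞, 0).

z∈(-2.3636,0).

With y'=λy (z=hλ):
  y_{n+1} = y_n + z·[12/13·y_n + 1/13·y_{n+1}] ⇒ (1 − 1/13z)y_{n+1} = (1 + 12/13z)y_n
  Hence R(z) = (1 + 12/13z)/(1 − 1/13z).

Find x<0 with |R(x)|<1.
x=-1.8: |R|=0.5811
R=−1: 1+12/13x = −1+1/13x ⇒ -11/13x=2 ⇒ x=2/(-11/13)=-2.3636
Confirm numerically:
  x=-2.151: |R|=0.84562 <1
  x=-1.986: |R|=0.72281 <1
  x=-0.994: |R|=0.07660 <1
  x=-2.896: |R|=1.36839 >1
  x=-2.538: |R|=1.12344 >1
  x=-2.390: |R|=1.01884 >1
So |R|<1 on (-2.3636, 0).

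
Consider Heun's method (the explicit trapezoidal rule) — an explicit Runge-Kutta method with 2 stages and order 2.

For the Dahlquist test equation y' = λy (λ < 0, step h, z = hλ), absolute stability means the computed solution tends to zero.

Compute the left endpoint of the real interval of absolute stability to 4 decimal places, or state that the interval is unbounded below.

Test eqn y'=λy, z=hλ:
  order 2, 2-stage ⇒ R(z)=1+z+z^2/2
  (e.g. R(-1.58)=0.66820, |R|=0.66820)

Need |R(x)|<1, x<0.
x=-1.58: |R|=0.6682
|R(-2.13)|=1.1384 |R(-1.99)|=0.9900 |R(-1.91)|=0.9140
Bisect:
  x_lo=-2.6559 |R|=1.8711  x_hi=-0.1016 |R|=0.9035
  mid=-1.37879 |R|=0.57174 →hi
  mid=-2.01736 |R|=1.01751 →lo
  mid=-1.69807 |R|=0.74365 →hi
  mid=-1.85772 |R|=0.86784 →hi
  mid=-1.93754 |R|=0.93949 →hi
  mid=-1.97745 |R|=0.97771 →hi
  mid=-1.99741 |R|=0.99741 →hi
  mid=-2.00739 |R|=1.00741 →lo
  ...
  [-2.00006,-1.99990] ⇒ x*=-2.0000
Stable set (-2.0000, 0).

z* = -2.0000.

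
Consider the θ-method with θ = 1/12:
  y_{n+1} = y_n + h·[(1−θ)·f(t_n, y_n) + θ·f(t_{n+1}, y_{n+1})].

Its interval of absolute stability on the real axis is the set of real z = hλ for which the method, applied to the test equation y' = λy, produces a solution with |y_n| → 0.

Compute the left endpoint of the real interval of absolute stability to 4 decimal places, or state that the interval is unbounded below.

left endpoint -2.4000.

On y'=λy, z=hλ:
  y_{n+1} = y_n + z·[11/12·y_n + 1/12·y_{n+1}] ⇒ (1 − 1/12z)y_{n+1} = (1 + 11/12z)y_n
  R(z) = (1 + 11/12z)/(1 − 1/12z).

Need |R(x)|<1, x<0.
x=-1.44: |R|=0.2857
R=−1: 1+11/12x = −1+1/12x ⇒ -5/6x=2 ⇒ x=2/(-5/6)=-2.4000
Confirm numerically:
  x=-1.942: |R|=0.67150 <1
  x=-1.696: |R|=0.48598 <1
  x=-1.475: |R|=0.31354 <1
  x=-2.992: |R|=1.39488 >1
  x=-2.887: |R|=1.32713 >1
  x=-2.721: |R|=1.21806 >1
So |R|<1 on (-2.4000, 0).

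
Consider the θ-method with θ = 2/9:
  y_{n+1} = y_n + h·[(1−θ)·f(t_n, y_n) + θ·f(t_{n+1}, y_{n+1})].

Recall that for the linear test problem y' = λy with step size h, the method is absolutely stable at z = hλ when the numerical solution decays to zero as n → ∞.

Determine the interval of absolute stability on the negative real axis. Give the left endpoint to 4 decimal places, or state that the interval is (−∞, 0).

With y'=λy (z=hλ):
  y_{n+1} = y_n + z·[7/9·y_n + 2/9·y_{n+1}] ⇒ (1 − 2/9z)y_{n+1} = (1 + 7/9z)y_n
  R(z) = (1 + 7/9z)/(1 − 2/9z).

Boundary: |R(x)|=1, x<0.
x=-0.66: |R|=0.4244
R=−1: 1+7/9x = −1+2/9x ⇒ -5/9x=2 ⇒ x=2/(-5/9)=-3.6000
Confirm numerically:
  x=-3.000: |R|=0.80000 <1
  x=-2.805: |R|=0.72793 <1
  x=-2.112: |R|=0.43739 <1
  x=-3.914: |R|=1.09330 >1
  x=-3.756: |R|=1.04724 >1
Interval (-3.6000, 0).

z∈(-3.6000,0).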